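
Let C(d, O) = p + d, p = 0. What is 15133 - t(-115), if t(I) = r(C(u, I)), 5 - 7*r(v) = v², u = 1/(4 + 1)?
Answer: 2648151/175 ≈ 15132.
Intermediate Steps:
u = ⅕ (u = 1/5 = ⅕ ≈ 0.20000)
C(d, O) = d (C(d, O) = 0 + d = d)
r(v) = 5/7 - v²/7
t(I) = 124/175 (t(I) = 5/7 - (⅕)²/7 = 5/7 - ⅐*1/25 = 5/7 - 1/175 = 124/175)
15133 - t(-115) = 15133 - 1*124/175 = 15133 - 124/175 = 2648151/175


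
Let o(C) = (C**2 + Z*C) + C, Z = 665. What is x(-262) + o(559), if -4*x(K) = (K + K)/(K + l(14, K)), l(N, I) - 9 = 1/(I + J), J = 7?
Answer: 44178910495/64516 ≈ 6.8477e+5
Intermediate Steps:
l(N, I) = 9 + 1/(7 + I) (l(N, I) = 9 + 1/(I + 7) = 9 + 1/(7 + I))
o(C) = C**2 + 666*C (o(C) = (C**2 + 665*C) + C = C**2 + 666*C)
x(K) = -K/(2*(K + (64 + 9*K)/(7 + K))) (x(K) = -(K + K)/(4*(K + (64 + 9*K)/(7 + K))) = -2*K/(4*(K + (64 + 9*K)/(7 + K))) = -K/(2*(K + (64 + 9*K)/(7 + K))))
x(-262) + o(559) = (1/2)*(-262)*(-7 - 1*(-262))/(64 + (-262)**2 + 16*(-262)) + 559*(666 + 559) = (1/2)*(-262)*(-7 + 262)/(64 + 68644 - 4192) + 559*1225 = (1/2)*(-262)*255/64516 + 684775 = (1/2)*(-262)*(1/64516)*255 + 684775 = -33405/64516 + 684775 = 44178910495/64516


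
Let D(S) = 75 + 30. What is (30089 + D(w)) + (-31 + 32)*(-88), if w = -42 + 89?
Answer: 30106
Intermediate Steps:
w = 47
D(S) = 105
(30089 + D(w)) + (-31 + 32)*(-88) = (30089 + 105) + (-31 + 32)*(-88) = 30194 + 1*(-88) = 30194 - 88 = 30106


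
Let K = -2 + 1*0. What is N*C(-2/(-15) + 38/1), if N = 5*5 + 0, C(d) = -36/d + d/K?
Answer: -214615/429 ≈ -500.27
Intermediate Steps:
K = -2 (K = -2 + 0 = -2)
C(d) = -36/d - d/2 (C(d) = -36/d + d/(-2) = -36/d + d*(-1/2) = -36/d - d/2)
N = 25 (N = 25 + 0 = 25)
N*C(-2/(-15) + 38/1) = 25*(-36/(-2/(-15) + 38/1) - (-2/(-15) + 38/1)/2) = 25*(-36/(-2*(-1/15) + 38*1) - (-2*(-1/15) + 38*1)/2) = 25*(-36/(2/15 + 38) - (2/15 + 38)/2) = 25*(-36/572/15 - 1/2*572/15) = 25*(-36*15/572 - 286/15) = 25*(-135/143 - 286/15) = 25*(-42923/2145) = -214615/429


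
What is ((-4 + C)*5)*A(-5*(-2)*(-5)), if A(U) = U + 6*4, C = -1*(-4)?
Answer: 0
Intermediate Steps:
C = 4
A(U) = 24 + U (A(U) = U + 24 = 24 + U)
((-4 + C)*5)*A(-5*(-2)*(-5)) = ((-4 + 4)*5)*(24 - 5*(-2)*(-5)) = (0*5)*(24 + 10*(-5)) = 0*(24 - 50) = 0*(-26) = 0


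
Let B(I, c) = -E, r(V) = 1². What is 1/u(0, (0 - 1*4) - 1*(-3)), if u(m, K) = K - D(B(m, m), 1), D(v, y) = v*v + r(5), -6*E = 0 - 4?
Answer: -9/22 ≈ -0.40909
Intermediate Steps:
r(V) = 1
E = ⅔ (E = -(0 - 4)/6 = -⅙*(-4) = ⅔ ≈ 0.66667)
B(I, c) = -⅔ (B(I, c) = -1*⅔ = -⅔)
D(v, y) = 1 + v² (D(v, y) = v*v + 1 = v² + 1 = 1 + v²)
u(m, K) = -13/9 + K (u(m, K) = K - (1 + (-⅔)²) = K - (1 + 4/9) = K - 1*13/9 = K - 13/9 = -13/9 + K)
1/u(0, (0 - 1*4) - 1*(-3)) = 1/(-13/9 + ((0 - 1*4) - 1*(-3))) = 1/(-13/9 + ((0 - 4) + 3)) = 1/(-13/9 + (-4 + 3)) = 1/(-13/9 - 1) = 1/(-22/9) = -9/22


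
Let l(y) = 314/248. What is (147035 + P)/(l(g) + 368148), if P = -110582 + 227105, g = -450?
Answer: 32681192/45650509 ≈ 0.71590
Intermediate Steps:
l(y) = 157/124 (l(y) = 314*(1/248) = 157/124)
P = 116523
(147035 + P)/(l(g) + 368148) = (147035 + 116523)/(157/124 + 368148) = 263558/(45650509/124) = 263558*(124/45650509) = 32681192/45650509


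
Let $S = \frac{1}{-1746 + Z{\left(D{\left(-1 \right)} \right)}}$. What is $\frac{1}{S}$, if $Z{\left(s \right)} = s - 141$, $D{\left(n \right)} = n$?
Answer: $-1888$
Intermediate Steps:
$Z{\left(s \right)} = -141 + s$
$S = - \frac{1}{1888}$ ($S = \frac{1}{-1746 - 142} = \frac{1}{-1888} = - \frac{1}{1888} \approx -0.00052966$)
$\frac{1}{S} = \frac{1}{- \frac{1}{1888}} = -1888$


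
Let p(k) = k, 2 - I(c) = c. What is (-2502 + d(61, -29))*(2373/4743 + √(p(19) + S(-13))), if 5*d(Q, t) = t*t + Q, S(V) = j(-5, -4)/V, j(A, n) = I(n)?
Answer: -9181928/7905 - 11608*√3133/65 ≈ -11157.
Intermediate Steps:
I(c) = 2 - c
j(A, n) = 2 - n
S(V) = 6/V (S(V) = (2 - 1*(-4))/V = (2 + 4)/V = 6/V)
d(Q, t) = Q/5 + t²/5 (d(Q, t) = (t*t + Q)/5 = (t² + Q)/5 = (Q + t²)/5 = Q/5 + t²/5)
(-2502 + d(61, -29))*(2373/4743 + √(p(19) + S(-13))) = (-2502 + ((⅕)*61 + (⅕)*(-29)²))*(2373/4743 + √(19 + 6/(-13))) = (-2502 + (61/5 + (⅕)*841))*(2373*(1/4743) + √(19 + 6*(-1/13))) = (-2502 + (61/5 + 841/5))*(791/1581 + √(19 - 6/13)) = (-2502 + 902/5)*(791/1581 + √(241/13)) = -11608*(791/1581 + √3133/13)/5 = -9181928/7905 - 11608*√3133/65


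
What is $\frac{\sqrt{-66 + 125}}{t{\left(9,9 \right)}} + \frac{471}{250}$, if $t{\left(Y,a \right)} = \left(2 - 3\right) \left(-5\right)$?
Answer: $\frac{471}{250} + \frac{\sqrt{59}}{5} \approx 3.4202$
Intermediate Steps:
$t{\left(Y,a \right)} = 5$ ($t{\left(Y,a \right)} = \left(-1\right) \left(-5\right) = 5$)
$\frac{\sqrt{-66 + 125}}{t{\left(9,9 \right)}} + \frac{471}{250} = \frac{\sqrt{-66 + 125}}{5} + \frac{471}{250} = \sqrt{59} \cdot \frac{1}{5} + 471 \cdot \frac{1}{250} = \frac{\sqrt{59}}{5} + \frac{471}{250} = \frac{471}{250} + \frac{\sqrt{59}}{5}$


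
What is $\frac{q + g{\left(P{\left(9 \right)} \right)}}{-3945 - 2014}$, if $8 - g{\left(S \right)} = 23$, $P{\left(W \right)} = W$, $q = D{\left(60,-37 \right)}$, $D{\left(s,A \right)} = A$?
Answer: $\frac{52}{5959} \approx 0.0087263$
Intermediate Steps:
$q = -37$
$g{\left(S \right)} = -15$ ($g{\left(S \right)} = 8 - 23 = -15$)
$\frac{q + g{\left(P{\left(9 \right)} \right)}}{-3945 - 2014} = \frac{-37 - 15}{-3945 - 2014} = - \frac{52}{-5959} = \left(-52\right) \left(- \frac{1}{5959}\right) = \frac{52}{5959}$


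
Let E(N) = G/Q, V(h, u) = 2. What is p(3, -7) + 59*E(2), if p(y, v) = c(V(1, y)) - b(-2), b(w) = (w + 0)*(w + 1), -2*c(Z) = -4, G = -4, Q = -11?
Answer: 236/11 ≈ 21.455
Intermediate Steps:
c(Z) = 2 (c(Z) = -1/2*(-4) = 2)
b(w) = w*(1 + w)
E(N) = 4/11 (E(N) = -4/(-11) = -4*(-1/11) = 4/11)
p(y, v) = 0 (p(y, v) = 2 - (-2)*(1 - 2) = 2 - (-2)*(-1) = 2 - 1*2 = 2 - 2 = 0)
p(3, -7) + 59*E(2) = 0 + 59*(4/11) = 0 + 236/11 = 236/11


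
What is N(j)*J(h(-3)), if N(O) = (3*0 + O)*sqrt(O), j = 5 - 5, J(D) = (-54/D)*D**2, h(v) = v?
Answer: 0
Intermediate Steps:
J(D) = -54*D
j = 0
N(O) = O**(3/2) (N(O) = (0 + O)*sqrt(O) = O*sqrt(O) = O**(3/2))
N(j)*J(h(-3)) = 0**(3/2)*(-54*(-3)) = 0*162 = 0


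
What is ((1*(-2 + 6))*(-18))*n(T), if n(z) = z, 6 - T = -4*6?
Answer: -2160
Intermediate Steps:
T = 30 (T = 6 - (-4)*6 = 6 - 1*(-24) = 6 + 24 = 30)
((1*(-2 + 6))*(-18))*n(T) = ((1*(-2 + 6))*(-18))*30 = ((1*4)*(-18))*30 = (4*(-18))*30 = -72*30 = -2160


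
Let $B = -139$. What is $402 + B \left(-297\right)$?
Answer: $41685$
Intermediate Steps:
$402 + B \left(-297\right) = 402 - -41283 = 402 + 41283 = 41685$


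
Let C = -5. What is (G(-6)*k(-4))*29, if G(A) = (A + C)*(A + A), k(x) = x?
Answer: -15312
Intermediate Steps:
G(A) = 2*A*(-5 + A) (G(A) = (A - 5)*(A + A) = (-5 + A)*(2*A) = 2*A*(-5 + A))
(G(-6)*k(-4))*29 = ((2*(-6)*(-5 - 6))*(-4))*29 = ((2*(-6)*(-11))*(-4))*29 = (132*(-4))*29 = -528*29 = -15312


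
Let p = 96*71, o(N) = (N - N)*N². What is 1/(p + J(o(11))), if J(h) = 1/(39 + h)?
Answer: 39/265825 ≈ 0.00014671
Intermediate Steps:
o(N) = 0 (o(N) = 0*N² = 0)
p = 6816
1/(p + J(o(11))) = 1/(6816 + 1/(39 + 0)) = 1/(6816 + 1/39) = 1/(265825/39) = 39/265825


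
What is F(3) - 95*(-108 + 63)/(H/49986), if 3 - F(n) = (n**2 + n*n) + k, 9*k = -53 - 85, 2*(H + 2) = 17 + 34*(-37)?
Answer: -85475977/249 ≈ -3.4328e+5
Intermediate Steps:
H = -1245/2 (H = -2 + (17 + 34*(-37))/2 = -2 + (17 - 1258)/2 = -2 + (1/2)*(-1241) = -2 - 1241/2 = -1245/2 ≈ -622.50)
k = -46/3 (k = (-53 - 85)/9 = (1/9)*(-138) = -46/3 ≈ -15.333)
F(n) = 55/3 - 2*n**2 (F(n) = 3 - ((n**2 + n*n) - 46/3) = 3 - ((n**2 + n**2) - 46/3) = 3 - (2*n**2 - 46/3) = 3 - (-46/3 + 2*n**2) = 3 + (46/3 - 2*n**2) = 55/3 - 2*n**2)
F(3) - 95*(-108 + 63)/(H/49986) = (55/3 - 2*3**2) - 95*(-108 + 63)/((-1245/2/49986)) = (55/3 - 2*9) - 95*(-45)/((-1245/2*1/49986)) = (55/3 - 18) - (-4275)/(-415/33324) = 1/3 - (-4275)*(-33324)/415 = 1/3 - 1*28492020/83 = 1/3 - 28492020/83 = -85475977/249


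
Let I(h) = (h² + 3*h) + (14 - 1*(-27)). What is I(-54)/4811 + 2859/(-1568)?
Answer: -9372089/7543648 ≈ -1.2424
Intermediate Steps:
I(h) = 41 + h² + 3*h (I(h) = (h² + 3*h) + (14 + 27) = (h² + 3*h) + 41 = 41 + h² + 3*h)
I(-54)/4811 + 2859/(-1568) = (41 + (-54)² + 3*(-54))/4811 + 2859/(-1568) = (41 + 2916 - 162)*(1/4811) + 2859*(-1/1568) = 2795*(1/4811) - 2859/1568 = 2795/4811 - 2859/1568 = -9372089/7543648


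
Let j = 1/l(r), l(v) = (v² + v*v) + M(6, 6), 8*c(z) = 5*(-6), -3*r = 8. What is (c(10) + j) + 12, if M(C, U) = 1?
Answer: 4557/548 ≈ 8.3157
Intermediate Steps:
r = -8/3 (r = -⅓*8 = -8/3 ≈ -2.6667)
c(z) = -15/4 (c(z) = (5*(-6))/8 = (⅛)*(-30) = -15/4)
l(v) = 1 + 2*v² (l(v) = (v² + v*v) + 1 = (v² + v²) + 1 = 2*v² + 1 = 1 + 2*v²)
j = 9/137 (j = 1/(1 + 2*(-8/3)²) = 1/(1 + 2*(64/9)) = 1/(1 + 128/9) = 1/(137/9) = 9/137 ≈ 0.065693)
(c(10) + j) + 12 = (-15/4 + 9/137) + 12 = -2019/548 + 12 = 4557/548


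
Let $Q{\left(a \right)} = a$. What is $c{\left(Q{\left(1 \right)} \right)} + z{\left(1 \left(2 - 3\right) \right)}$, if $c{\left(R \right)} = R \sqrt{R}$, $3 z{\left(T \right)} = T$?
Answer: $\frac{2}{3} \approx 0.66667$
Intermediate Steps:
$z{\left(T \right)} = \frac{T}{3}$
$c{\left(R \right)} = R^{\frac{3}{2}}$
$c{\left(Q{\left(1 \right)} \right)} + z{\left(1 \left(2 - 3\right) \right)} = 1^{\frac{3}{2}} + \frac{1 \left(2 - 3\right)}{3} = 1 + \frac{1 \left(-1\right)}{3} = 1 + \frac{1}{3} \left(-1\right) = 1 - \frac{1}{3} = \frac{2}{3}$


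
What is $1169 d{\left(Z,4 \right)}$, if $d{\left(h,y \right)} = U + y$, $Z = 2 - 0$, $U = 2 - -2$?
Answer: $9352$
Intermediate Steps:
$U = 4$ ($U = 2 + 2 = 4$)
$Z = 2$ ($Z = 2 + 0 = 2$)
$d{\left(h,y \right)} = 4 + y$
$1169 d{\left(Z,4 \right)} = 1169 \left(4 + 4\right) = 1169 \cdot 8 = 9352$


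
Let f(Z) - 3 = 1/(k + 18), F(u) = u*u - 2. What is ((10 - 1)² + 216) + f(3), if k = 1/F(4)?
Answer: 75914/253 ≈ 300.06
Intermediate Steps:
F(u) = -2 + u² (F(u) = u² - 2 = -2 + u²)
k = 1/14 (k = 1/(-2 + 4²) = 1/(-2 + 16) = 1/14 ≈ 0.071429)
f(Z) = 773/253 (f(Z) = 3 + 1/(1/14 + 18) = 3 + 1/(253/14) = 3 + 14/253 = 773/253)
((10 - 1)² + 216) + f(3) = ((10 - 1)² + 216) + 773/253 = (9² + 216) + 773/253 = (81 + 216) + 773/253 = 297 + 773/253 = 75914/253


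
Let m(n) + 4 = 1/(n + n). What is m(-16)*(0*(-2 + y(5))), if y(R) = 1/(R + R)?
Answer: 0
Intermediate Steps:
y(R) = 1/(2*R)
m(n) = -4 + 1/(2*n) (m(n) = -4 + 1/(n + n) = -4 + 1/(2*n))
m(-16)*(0*(-2 + y(5))) = (-4 + (1/2)/(-16))*(0*(-2 + (1/2)/5)) = (-4 + (1/2)*(-1/16))*(0*(-2 + (1/2)*(1/5))) = (-4 - 1/32)*(0*(-2 + 1/10)) = -0*(-19)/10 = -129/32*0 = 0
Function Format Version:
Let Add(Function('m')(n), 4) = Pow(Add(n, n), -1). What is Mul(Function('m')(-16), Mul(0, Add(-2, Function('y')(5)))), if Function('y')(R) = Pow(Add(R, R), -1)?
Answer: 0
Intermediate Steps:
Function('y')(R) = Mul(Rational(1, 2), Pow(R, -1)) (Function('y')(R) = Pow(Mul(2, R), -1) = Mul(Rational(1, 2), Pow(R, -1)))
Function('m')(n) = Add(-4, Mul(Rational(1, 2), Pow(n, -1))) (Function('m')(n) = Add(-4, Pow(Add(n, n), -1)) = Add(-4, Pow(Mul(2, n), -1)) = Add(-4, Mul(Rational(1, 2), Pow(n, -1))))
Mul(Function('m')(-16), Mul(0, Add(-2, Function('y')(5)))) = Mul(Add(-4, Mul(Rational(1, 2), Pow(-16, -1))), Mul(0, Add(-2, Mul(Rational(1, 2), Pow(5, -1))))) = Mul(Add(-4, Mul(Rational(1, 2), Rational(-1, 16))), Mul(0, Add(-2, Mul(Rational(1, 2), Rational(1, 5))))) = Mul(Add(-4, Rational(-1, 32)), Mul(0, Add(-2, Rational(1, 10)))) = Mul(Rational(-129, 32), Mul(0, Rational(-19, 10))) = Mul(Rational(-129, 32), 0) = 0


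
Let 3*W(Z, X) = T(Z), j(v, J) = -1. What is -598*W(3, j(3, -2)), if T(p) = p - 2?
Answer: -598/3 ≈ -199.33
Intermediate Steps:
T(p) = -2 + p
W(Z, X) = -2/3 + Z/3 (W(Z, X) = (-2 + Z)/3 = -2/3 + Z/3)
-598*W(3, j(3, -2)) = -598*(-2/3 + (1/3)*3) = -598*(-2/3 + 1) = -598*1/3 = -598/3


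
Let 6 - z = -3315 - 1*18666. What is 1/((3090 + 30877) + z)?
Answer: 1/55954 ≈ 1.7872e-5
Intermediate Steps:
z = 21987 (z = 6 - (-3315 - 1*18666) = 6 - (-3315 - 18666) = 6 - 1*(-21981) = 6 + 21981 = 21987)
1/((3090 + 30877) + z) = 1/((3090 + 30877) + 21987) = 1/(33967 + 21987) = 1/55954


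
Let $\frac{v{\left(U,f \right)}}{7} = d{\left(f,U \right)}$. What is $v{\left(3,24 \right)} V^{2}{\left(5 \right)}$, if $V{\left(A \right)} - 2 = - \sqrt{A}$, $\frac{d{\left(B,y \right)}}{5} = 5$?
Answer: $1575 - 700 \sqrt{5} \approx 9.7524$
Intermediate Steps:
$d{\left(B,y \right)} = 25$ ($d{\left(B,y \right)} = 5 \cdot 5 = 25$)
$v{\left(U,f \right)} = 175$ ($v{\left(U,f \right)} = 7 \cdot 25 = 175$)
$V{\left(A \right)} = 2 - \sqrt{A}$
$v{\left(3,24 \right)} V^{2}{\left(5 \right)} = 175 \left(2 - \sqrt{5}\right)^{2}$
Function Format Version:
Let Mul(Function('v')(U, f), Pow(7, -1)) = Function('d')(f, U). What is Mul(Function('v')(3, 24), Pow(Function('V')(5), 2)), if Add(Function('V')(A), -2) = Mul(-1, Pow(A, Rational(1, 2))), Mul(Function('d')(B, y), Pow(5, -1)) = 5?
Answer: Add(1575, Mul(-700, Pow(5, Rational(1, 2)))) ≈ 9.7524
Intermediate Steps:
Function('d')(B, y) = 25 (Function('d')(B, y) = Mul(5, 5) = 25)
Function('v')(U, f) = 175 (Function('v')(U, f) = Mul(7, 25) = 175)
Function('V')(A) = Add(2, Mul(-1, Pow(A, Rational(1, 2))))
Mul(Function('v')(3, 24), Pow(Function('V')(5), 2)) = Mul(175, Pow(Add(2, Mul(-1, Pow(5, Rational(1, 2)))), 2))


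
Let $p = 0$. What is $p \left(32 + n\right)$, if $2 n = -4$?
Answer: $0$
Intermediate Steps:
$n = -2$ ($n = \frac{1}{2} \left(-4\right) = -2$)
$p \left(32 + n\right) = 0 \left(32 - 2\right) = 0 \cdot 30 = 0$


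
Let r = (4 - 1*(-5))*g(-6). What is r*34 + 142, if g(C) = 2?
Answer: 754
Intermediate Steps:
r = 18 (r = (4 - 1*(-5))*2 = (4 + 5)*2 = 9*2 = 18)
r*34 + 142 = 18*34 + 142 = 612 + 142 = 754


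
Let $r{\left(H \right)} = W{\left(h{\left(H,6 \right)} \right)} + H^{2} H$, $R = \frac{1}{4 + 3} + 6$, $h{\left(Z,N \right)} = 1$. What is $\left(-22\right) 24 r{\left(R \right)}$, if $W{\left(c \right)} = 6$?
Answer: $- \frac{43066320}{343} \approx -1.2556 \cdot 10^{5}$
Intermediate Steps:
$R = \frac{43}{7}$ ($R = \frac{1}{7} + 6 = \frac{43}{7} \approx 6.1429$)
$r{\left(H \right)} = 6 + H^{3}$ ($r{\left(H \right)} = 6 + H^{2} H = 6 + H^{3}$)
$\left(-22\right) 24 r{\left(R \right)} = \left(-22\right) 24 \left(6 + \left(\frac{43}{7}\right)^{3}\right) = - 528 \left(6 + \frac{79507}{343}\right) = \left(-528\right) \frac{81565}{343} = - \frac{43066320}{343}$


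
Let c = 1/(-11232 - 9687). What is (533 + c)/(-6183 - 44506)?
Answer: -11149826/1060363191 ≈ -0.010515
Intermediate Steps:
c = -1/20919 (c = 1/(-20919) = -1/20919 ≈ -4.7803e-5)
(533 + c)/(-6183 - 44506) = (533 - 1/20919)/(-6183 - 44506) = (11149826/20919)/(-50689) = (11149826/20919)*(-1/50689) = -11149826/1060363191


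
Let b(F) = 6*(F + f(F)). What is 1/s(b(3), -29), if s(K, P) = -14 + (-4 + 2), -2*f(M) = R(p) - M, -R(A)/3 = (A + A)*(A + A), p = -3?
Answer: -1/16 ≈ -0.062500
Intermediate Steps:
R(A) = -12*A² (R(A) = -3*(A + A)*(A + A) = -3*2*A*2*A = -12*A²)
f(M) = 54 + M/2 (f(M) = -(-12*(-3)² - M)/2 = -(-12*9 - M)/2 = -(-108 - M)/2 = 54 + M/2)
b(F) = 324 + 9*F (b(F) = 6*(F + (54 + F/2)) = 6*(54 + 3*F/2) = 324 + 9*F)
s(K, P) = -16 (s(K, P) = -14 - 2 = -16)
1/s(b(3), -29) = 1/(-16) = -1/16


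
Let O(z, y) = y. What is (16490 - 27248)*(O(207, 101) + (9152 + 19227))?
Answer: -306387840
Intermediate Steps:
(16490 - 27248)*(O(207, 101) + (9152 + 19227)) = (16490 - 27248)*(101 + (9152 + 19227)) = -10758*(101 + 28379) = -10758*28480 = -306387840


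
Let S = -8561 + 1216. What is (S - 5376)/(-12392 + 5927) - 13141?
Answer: -84943844/6465 ≈ -13139.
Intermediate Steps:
S = -7345
(S - 5376)/(-12392 + 5927) - 13141 = (-7345 - 5376)/(-12392 + 5927) - 13141 = -12721/(-6465) - 13141 = -12721*(-1/6465) - 13141 = 12721/6465 - 13141 = -84943844/6465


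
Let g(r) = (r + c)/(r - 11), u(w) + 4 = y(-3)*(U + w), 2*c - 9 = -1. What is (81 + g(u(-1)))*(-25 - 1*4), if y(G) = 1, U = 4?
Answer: -9367/4 ≈ -2341.8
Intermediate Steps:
c = 4 (c = 9/2 + (½)*(-1) = 9/2 - ½ = 4)
u(w) = w (u(w) = -4 + 1*(4 + w) = -4 + (4 + w) = w)
g(r) = (4 + r)/(-11 + r) (g(r) = (r + 4)/(r - 11) = (4 + r)/(-11 + r))
(81 + g(u(-1)))*(-25 - 1*4) = (81 + (4 - 1)/(-11 - 1))*(-25 - 1*4) = (81 + 3/(-12))*(-25 - 4) = (81 - 1/12*3)*(-29) = (81 - ¼)*(-29) = (323/4)*(-29) = -9367/4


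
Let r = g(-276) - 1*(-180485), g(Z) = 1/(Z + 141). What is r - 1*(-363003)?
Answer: 73370879/135 ≈ 5.4349e+5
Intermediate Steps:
g(Z) = 1/(141 + Z)
r = 24365474/135 (r = 1/(141 - 276) - 1*(-180485) = 1/(-135) + 180485 = -1/135 + 180485 = 24365474/135 ≈ 1.8049e+5)
r - 1*(-363003) = 24365474/135 - 1*(-363003) = 24365474/135 + 363003 = 73370879/135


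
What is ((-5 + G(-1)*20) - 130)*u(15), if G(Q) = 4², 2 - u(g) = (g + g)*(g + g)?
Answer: -166130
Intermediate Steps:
u(g) = 2 - 4*g² (u(g) = 2 - (g + g)*(g + g) = 2 - 2*g*2*g = 2 - 4*g²)
G(Q) = 16
((-5 + G(-1)*20) - 130)*u(15) = ((-5 + 16*20) - 130)*(2 - 4*15²) = ((-5 + 320) - 130)*(2 - 4*225) = (315 - 130)*(2 - 900) = 185*(-898) = -166130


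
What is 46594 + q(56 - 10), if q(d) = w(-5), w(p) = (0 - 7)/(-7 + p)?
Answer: 559135/12 ≈ 46595.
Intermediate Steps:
w(p) = -7/(-7 + p)
q(d) = 7/12 (q(d) = -7/(-7 - 5) = -7/(-12) = -7*(-1/12) = 7/12)
46594 + q(56 - 10) = 46594 + 7/12 = 559135/12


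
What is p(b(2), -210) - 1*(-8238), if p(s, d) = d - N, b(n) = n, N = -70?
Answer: 8098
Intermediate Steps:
p(s, d) = 70 + d (p(s, d) = d - 1*(-70) = d + 70 = 70 + d)
p(b(2), -210) - 1*(-8238) = (70 - 210) - 1*(-8238) = -140 + 8238 = 8098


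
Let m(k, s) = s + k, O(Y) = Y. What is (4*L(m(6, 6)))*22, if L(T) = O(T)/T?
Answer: 88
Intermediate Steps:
m(k, s) = k + s
L(T) = 1 (L(T) = T/T = 1)
(4*L(m(6, 6)))*22 = (4*1)*22 = 4*22 = 88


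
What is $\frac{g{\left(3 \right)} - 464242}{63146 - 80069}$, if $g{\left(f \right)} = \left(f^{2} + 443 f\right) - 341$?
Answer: $\frac{154415}{5641} \approx 27.374$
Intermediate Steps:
$g{\left(f \right)} = -341 + f^{2} + 443 f$
$\frac{g{\left(3 \right)} - 464242}{63146 - 80069} = \frac{\left(-341 + 3^{2} + 443 \cdot 3\right) - 464242}{63146 - 80069} = \frac{\left(-341 + 9 + 1329\right) - 464242}{-16923} = \left(997 - 464242\right) \left(- \frac{1}{16923}\right) = \left(-463245\right) \left(- \frac{1}{16923}\right) = \frac{154415}{5641}$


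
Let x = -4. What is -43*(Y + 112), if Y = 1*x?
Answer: -4644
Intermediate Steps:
Y = -4 (Y = 1*(-4) = -4)
-43*(Y + 112) = -43*(-4 + 112) = -43*108 = -4644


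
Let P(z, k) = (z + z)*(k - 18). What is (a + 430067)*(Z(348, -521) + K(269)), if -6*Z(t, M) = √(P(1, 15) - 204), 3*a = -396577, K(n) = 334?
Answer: 298470416/3 - 446812*I*√210/9 ≈ 9.949e+7 - 7.1944e+5*I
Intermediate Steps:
P(z, k) = 2*z*(-18 + k) (P(z, k) = (2*z)*(-18 + k) = 2*z*(-18 + k))
a = -396577/3 (a = (⅓)*(-396577) = -396577/3 ≈ -1.3219e+5)
Z(t, M) = -I*√210/6 (Z(t, M) = -√(2*1*(-18 + 15) - 204)/6 = -√(2*1*(-3) - 204)/6 = -√(-6 - 204)/6 = -I*√210/6)
(a + 430067)*(Z(348, -521) + K(269)) = (-396577/3 + 430067)*(-I*√210/6 + 334) = 893624*(334 - I*√210/6)/3 = 298470416/3 - 446812*I*√210/9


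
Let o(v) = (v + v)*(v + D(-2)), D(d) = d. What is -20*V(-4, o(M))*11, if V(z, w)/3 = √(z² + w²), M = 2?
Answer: -2640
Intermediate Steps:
o(v) = 2*v*(-2 + v) (o(v) = (v + v)*(v - 2) = (2*v)*(-2 + v) = 2*v*(-2 + v))
V(z, w) = 3*√(w² + z²) (V(z, w) = 3*√(z² + w²) = 3*√(w² + z²))
-20*V(-4, o(M))*11 = -60*√((2*2*(-2 + 2))² + (-4)²)*11 = -60*√((2*2*0)² + 16)*11 = -60*√(0² + 16)*11 = -60*√(0 + 16)*11 = -60*√16*11 = -60*4*11 = -20*12*11 = -240*11 = -2640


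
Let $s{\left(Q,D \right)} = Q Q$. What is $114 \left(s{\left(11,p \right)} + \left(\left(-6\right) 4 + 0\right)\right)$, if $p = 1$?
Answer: $11058$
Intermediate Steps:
$s{\left(Q,D \right)} = Q^{2}$
$114 \left(s{\left(11,p \right)} + \left(\left(-6\right) 4 + 0\right)\right) = 114 \left(11^{2} + \left(\left(-6\right) 4 + 0\right)\right) = 114 \left(121 + \left(-24 + 0\right)\right) = 114 \left(121 - 24\right) = 114 \cdot 97 = 11058$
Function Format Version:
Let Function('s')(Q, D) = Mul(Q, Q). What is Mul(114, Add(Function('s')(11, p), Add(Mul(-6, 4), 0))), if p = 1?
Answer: 11058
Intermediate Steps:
Function('s')(Q, D) = Pow(Q, 2)
Mul(114, Add(Function('s')(11, p), Add(Mul(-6, 4), 0))) = Mul(114, Add(Pow(11, 2), Add(Mul(-6, 4), 0))) = Mul(114, Add(121, Add(-24, 0))) = Mul(114, Add(121, -24)) = Mul(114, 97) = 11058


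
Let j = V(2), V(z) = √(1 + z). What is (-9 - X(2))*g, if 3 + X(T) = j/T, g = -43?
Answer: 258 + 43*√3/2 ≈ 295.24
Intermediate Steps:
j = √3 (j = √(1 + 2) = √3 ≈ 1.7320)
X(T) = -3 + √3/T
(-9 - X(2))*g = (-9 - (-3 + √3/2))*(-43) = (-9 + (3 - √3/2))*(-43) = (-6 - √3/2)*(-43) = 258 + 43*√3/2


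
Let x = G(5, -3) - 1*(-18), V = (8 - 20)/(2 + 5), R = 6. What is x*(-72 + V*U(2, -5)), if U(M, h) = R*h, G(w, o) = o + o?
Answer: -1728/7 ≈ -246.86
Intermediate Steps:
G(w, o) = 2*o
U(M, h) = 6*h
V = -12/7 ≈ -1.7143
x = 12 (x = 2*(-3) - 1*(-18) = -6 + 18 = 12)
x*(-72 + V*U(2, -5)) = 12*(-72 - 72*(-5)/7) = 12*(-72 - 12/7*(-30)) = 12*(-72 + 360/7) = 12*(-144/7) = -1728/7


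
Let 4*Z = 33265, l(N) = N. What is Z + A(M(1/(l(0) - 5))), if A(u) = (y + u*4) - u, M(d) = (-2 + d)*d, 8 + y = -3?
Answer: 830657/100 ≈ 8306.6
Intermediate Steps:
y = -11 (y = -8 - 3 = -11)
M(d) = d*(-2 + d)
A(u) = -11 + 3*u (A(u) = (-11 + u*4) - u = (-11 + 4*u) - u = -11 + 3*u)
Z = 33265/4 (Z = (¼)*33265 = 33265/4 ≈ 8316.3)
Z + A(M(1/(l(0) - 5))) = 33265/4 + (-11 + 3*((-2 + 1/(0 - 5))/(0 - 5))) = 33265/4 + (-11 + 3*((-2 + 1/(-5))/(-5))) = 33265/4 + (-11 + 3*(-(-2 - ⅕)/5)) = 33265/4 + (-11 + 3*(-⅕*(-11/5))) = 33265/4 + (-11 + 3*(11/25)) = 33265/4 + (-11 + 33/25) = 33265/4 - 242/25 = 830657/100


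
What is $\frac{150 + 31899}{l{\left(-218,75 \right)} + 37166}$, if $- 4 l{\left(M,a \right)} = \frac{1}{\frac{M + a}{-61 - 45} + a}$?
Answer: $\frac{172915038}{200522941} \approx 0.86232$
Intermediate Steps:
$l{\left(M,a \right)} = - \frac{1}{4 \left(- \frac{M}{106} + \frac{105 a}{106}\right)}$ ($l{\left(M,a \right)} = - \frac{1}{4 \left(\frac{M + a}{-61 - 45} + a\right)} = - \frac{1}{4 \left(\frac{M + a}{-106} + a\right)} = - \frac{1}{4 \left(\left(M + a\right) \left(- \frac{1}{106}\right) + a\right)} = - \frac{1}{4 \left(\left(- \frac{M}{106} - \frac{a}{106}\right) + a\right)} = - \frac{1}{4 \left(- \frac{M}{106} + \frac{105 a}{106}\right)}$)
$\frac{150 + 31899}{l{\left(-218,75 \right)} + 37166} = \frac{150 + 31899}{\frac{53}{2 \left(-218 - 7875\right)} + 37166} = \frac{32049}{\frac{53}{2 \left(-218 - 7875\right)} + 37166} = \frac{32049}{\frac{53}{2 \left(-8093\right)} + 37166} = \frac{32049}{\frac{53}{2} \left(- \frac{1}{8093}\right) + 37166} = \frac{32049}{- \frac{53}{16186} + 37166} = \frac{32049}{\frac{601568823}{16186}} = 32049 \cdot \frac{16186}{601568823} = \frac{172915038}{200522941}$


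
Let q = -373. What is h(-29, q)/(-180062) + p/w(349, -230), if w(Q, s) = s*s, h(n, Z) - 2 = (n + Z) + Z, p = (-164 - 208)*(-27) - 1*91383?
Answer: -7302585659/4762639900 ≈ -1.5333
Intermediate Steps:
p = -81339 (p = -372*(-27) - 91383 = 10044 - 91383 = -81339)
h(n, Z) = 2 + n + 2*Z (h(n, Z) = 2 + ((n + Z) + Z) = 2 + ((Z + n) + Z) = 2 + (n + 2*Z) = 2 + n + 2*Z)
w(Q, s) = s²
h(-29, q)/(-180062) + p/w(349, -230) = (2 - 29 + 2*(-373))/(-180062) - 81339/((-230)²) = (2 - 29 - 746)*(-1/180062) - 81339/52900 = -773*(-1/180062) - 81339*1/52900 = 773/180062 - 81339/52900 = -7302585659/4762639900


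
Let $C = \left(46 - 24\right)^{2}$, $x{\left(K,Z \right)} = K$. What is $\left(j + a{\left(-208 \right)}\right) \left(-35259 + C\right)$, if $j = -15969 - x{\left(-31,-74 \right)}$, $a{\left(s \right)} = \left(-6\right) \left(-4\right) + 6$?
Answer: $553200700$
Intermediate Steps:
$a{\left(s \right)} = 30$ ($a{\left(s \right)} = 24 + 6 = 30$)
$C = 484$ ($C = 22^{2} = 484$)
$j = -15938$ ($j = -15969 - -31 = -15969 + 31 = -15938$)
$\left(j + a{\left(-208 \right)}\right) \left(-35259 + C\right) = \left(-15938 + 30\right) \left(-35259 + 484\right) = \left(-15908\right) \left(-34775\right) = 553200700$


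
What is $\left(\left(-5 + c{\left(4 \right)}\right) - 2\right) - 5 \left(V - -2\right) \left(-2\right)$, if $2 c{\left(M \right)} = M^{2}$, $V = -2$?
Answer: $0$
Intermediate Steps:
$c{\left(M \right)} = \frac{M^{2}}{2}$
$\left(\left(-5 + c{\left(4 \right)}\right) - 2\right) - 5 \left(V - -2\right) \left(-2\right) = \left(\left(-5 + \frac{4^{2}}{2}\right) - 2\right) - 5 \left(-2 - -2\right) \left(-2\right) = \left(\left(-5 + \frac{1}{2} \cdot 16\right) - 2\right) - 5 \left(-2 + 2\right) \left(-2\right) = \left(\left(-5 + 8\right) - 2\right) \left(-5\right) 0 \left(-2\right) = \left(3 - 2\right) 0 \left(-2\right) = 1 \cdot 0 = 0$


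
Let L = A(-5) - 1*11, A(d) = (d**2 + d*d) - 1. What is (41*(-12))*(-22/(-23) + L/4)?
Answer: -118326/23 ≈ -5144.6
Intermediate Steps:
A(d) = -1 + 2*d**2 (A(d) = (d**2 + d**2) - 1 = 2*d**2 - 1 = -1 + 2*d**2)
L = 38 (L = (-1 + 2*(-5)**2) - 1*11 = (-1 + 2*25) - 11 = (-1 + 50) - 11 = 49 - 11 = 38)
(41*(-12))*(-22/(-23) + L/4) = (41*(-12))*(-22/(-23) + 38/4) = -492*(-22*(-1/23) + 38*(1/4)) = -492*(22/23 + 19/2) = -492*481/46 = -118326/23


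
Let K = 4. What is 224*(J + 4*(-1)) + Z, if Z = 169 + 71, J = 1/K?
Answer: -600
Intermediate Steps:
J = 1/4 ≈ 0.25000
Z = 240
224*(J + 4*(-1)) + Z = 224*(1/4 + 4*(-1)) + 240 = 224*(1/4 - 4) + 240 = 224*(-15/4) + 240 = -840 + 240 = -600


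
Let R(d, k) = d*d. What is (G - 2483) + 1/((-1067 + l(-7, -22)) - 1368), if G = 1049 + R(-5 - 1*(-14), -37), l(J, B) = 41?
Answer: -3239083/2394 ≈ -1353.0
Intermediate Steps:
R(d, k) = d²
G = 1130 (G = 1049 + (-5 - 1*(-14))² = 1049 + (-5 + 14)² = 1049 + 9² = 1049 + 81 = 1130)
(G - 2483) + 1/((-1067 + l(-7, -22)) - 1368) = (1130 - 2483) + 1/((-1067 + 41) - 1368) = -1353 + 1/(-1026 - 1368) = -1353 + 1/(-2394) = -1353 - 1/2394 = -3239083/2394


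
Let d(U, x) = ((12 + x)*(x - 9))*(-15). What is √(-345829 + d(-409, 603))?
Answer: I*√5825479 ≈ 2413.6*I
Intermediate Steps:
d(U, x) = -15*(-9 + x)*(12 + x) (d(U, x) = ((12 + x)*(-9 + x))*(-15) = ((-9 + x)*(12 + x))*(-15) = -15*(-9 + x)*(12 + x))
√(-345829 + d(-409, 603)) = √(-345829 + (1620 - 45*603 - 15*603²)) = √(-345829 + (1620 - 27135 - 15*363609)) = √(-345829 + (1620 - 27135 - 5454135)) = √(-345829 - 5479650) = √(-5825479) = I*√5825479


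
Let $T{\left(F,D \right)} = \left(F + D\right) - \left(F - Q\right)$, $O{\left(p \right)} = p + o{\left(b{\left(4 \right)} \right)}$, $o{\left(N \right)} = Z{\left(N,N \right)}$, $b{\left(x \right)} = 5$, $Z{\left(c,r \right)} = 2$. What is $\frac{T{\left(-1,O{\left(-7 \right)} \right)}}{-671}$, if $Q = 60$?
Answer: $- \frac{5}{61} \approx -0.081967$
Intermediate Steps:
$o{\left(N \right)} = 2$
$O{\left(p \right)} = 2 + p$ ($O{\left(p \right)} = p + 2 = 2 + p$)
$T{\left(F,D \right)} = 60 + D$ ($T{\left(F,D \right)} = \left(F + D\right) - \left(-60 + F\right) = \left(D + F\right) - \left(-60 + F\right) = 60 + D$)
$\frac{T{\left(-1,O{\left(-7 \right)} \right)}}{-671} = \frac{60 + \left(2 - 7\right)}{-671} = \left(60 - 5\right) \left(- \frac{1}{671}\right) = 55 \left(- \frac{1}{671}\right) = - \frac{5}{61}$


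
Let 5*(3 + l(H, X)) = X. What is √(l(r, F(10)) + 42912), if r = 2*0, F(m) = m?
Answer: √42911 ≈ 207.15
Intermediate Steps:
r = 0
l(H, X) = -3 + X/5
√(l(r, F(10)) + 42912) = √((-3 + (⅕)*10) + 42912) = √((-3 + 2) + 42912) = √(-1 + 42912) = √42911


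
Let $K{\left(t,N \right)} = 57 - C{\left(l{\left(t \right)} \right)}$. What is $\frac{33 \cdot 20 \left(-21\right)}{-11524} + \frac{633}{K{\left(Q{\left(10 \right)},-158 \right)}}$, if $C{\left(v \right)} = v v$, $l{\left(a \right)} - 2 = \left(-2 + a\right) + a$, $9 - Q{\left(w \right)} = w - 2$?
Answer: $\frac{2007318}{152693} \approx 13.146$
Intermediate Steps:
$Q{\left(w \right)} = 11 - w$ ($Q{\left(w \right)} = 9 - \left(w - 2\right) = 9 - \left(-2 + w\right) = 11 - w$)
$l{\left(a \right)} = 2 a$ ($l{\left(a \right)} = 2 + \left(\left(-2 + a\right) + a\right) = 2 + \left(-2 + 2 a\right) = 2 a$)
$C{\left(v \right)} = v^{2}$
$K{\left(t,N \right)} = 57 - 4 t^{2}$ ($K{\left(t,N \right)} = 57 - \left(2 t\right)^{2} = 57 - 4 t^{2}$)
$\frac{33 \cdot 20 \left(-21\right)}{-11524} + \frac{633}{K{\left(Q{\left(10 \right)},-158 \right)}} = \frac{33 \cdot 20 \left(-21\right)}{-11524} + \frac{633}{57 - 4 \left(11 - 10\right)^{2}} = 660 \left(-21\right) \left(- \frac{1}{11524}\right) + \frac{633}{57 - 4 \left(11 - 10\right)^{2}} = \left(-13860\right) \left(- \frac{1}{11524}\right) + \frac{633}{57 - 4 \cdot 1^{2}} = \frac{3465}{2881} + \frac{633}{57 - 4} = \frac{3465}{2881} + \frac{633}{53} = \frac{2007318}{152693}$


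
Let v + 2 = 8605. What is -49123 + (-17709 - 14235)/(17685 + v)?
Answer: -161422171/3286 ≈ -49124.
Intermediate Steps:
v = 8603 (v = -2 + 8605 = 8603)
-49123 + (-17709 - 14235)/(17685 + v) = -49123 + (-17709 - 14235)/(17685 + 8603) = -49123 - 31944/26288 = -49123 - 31944*1/26288 = -49123 - 3993/3286 = -161422171/3286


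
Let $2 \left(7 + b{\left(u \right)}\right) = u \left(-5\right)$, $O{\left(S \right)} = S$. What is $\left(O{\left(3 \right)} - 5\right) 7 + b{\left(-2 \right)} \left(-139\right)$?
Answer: $264$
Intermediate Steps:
$b{\left(u \right)} = -7 - \frac{5 u}{2}$ ($b{\left(u \right)} = -7 + \frac{u \left(-5\right)}{2} = -7 + \frac{\left(-5\right) u}{2} = -7 - \frac{5 u}{2}$)
$\left(O{\left(3 \right)} - 5\right) 7 + b{\left(-2 \right)} \left(-139\right) = \left(3 - 5\right) 7 + \left(-7 - -5\right) \left(-139\right) = \left(-2\right) 7 + \left(-7 + 5\right) \left(-139\right) = -14 - -278 = -14 + 278 = 264$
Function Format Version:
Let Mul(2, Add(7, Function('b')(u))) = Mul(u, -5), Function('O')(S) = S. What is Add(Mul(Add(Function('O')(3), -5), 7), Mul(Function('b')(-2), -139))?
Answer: 264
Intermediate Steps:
Function('b')(u) = Add(-7, Mul(Rational(-5, 2), u)) (Function('b')(u) = Add(-7, Mul(Rational(1, 2), Mul(u, -5))) = Add(-7, Mul(Rational(1, 2), Mul(-5, u))) = Add(-7, Mul(Rational(-5, 2), u)))
Add(Mul(Add(Function('O')(3), -5), 7), Mul(Function('b')(-2), -139)) = Add(Mul(Add(3, -5), 7), Mul(Add(-7, Mul(Rational(-5, 2), -2)), -139)) = Add(Mul(-2, 7), Mul(Add(-7, 5), -139)) = Add(-14, Mul(-2, -139)) = Add(-14, 278) = 264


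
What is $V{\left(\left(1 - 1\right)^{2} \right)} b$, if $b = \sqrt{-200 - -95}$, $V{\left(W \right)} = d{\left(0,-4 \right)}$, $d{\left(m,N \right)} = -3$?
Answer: $- 3 i \sqrt{105} \approx - 30.741 i$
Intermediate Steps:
$V{\left(W \right)} = -3$
$b = i \sqrt{105}$ ($b = \sqrt{-200 + 95} = \sqrt{-105} = i \sqrt{105} \approx 10.247 i$)
$V{\left(\left(1 - 1\right)^{2} \right)} b = - 3 i \sqrt{105}$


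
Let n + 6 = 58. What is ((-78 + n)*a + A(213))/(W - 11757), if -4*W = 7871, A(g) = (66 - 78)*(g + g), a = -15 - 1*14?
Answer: 17432/54899 ≈ 0.31753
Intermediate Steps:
n = 52 (n = -6 + 58 = 52)
a = -29 (a = -15 - 14 = -29)
A(g) = -24*g
W = -7871/4 (W = -1/4*7871 = -7871/4 ≈ -1967.8)
((-78 + n)*a + A(213))/(W - 11757) = ((-78 + 52)*(-29) - 24*213)/(-7871/4 - 11757) = (-26*(-29) - 5112)/(-54899/4) = (754 - 5112)*(-4/54899) = -4358*(-4/54899) = 17432/54899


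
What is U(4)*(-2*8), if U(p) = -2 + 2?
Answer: 0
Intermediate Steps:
U(p) = 0
U(4)*(-2*8) = 0*(-2*8) = 0*(-16) = 0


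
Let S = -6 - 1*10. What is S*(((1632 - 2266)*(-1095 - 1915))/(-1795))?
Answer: 6106688/359 ≈ 17010.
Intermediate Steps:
S = -16 (S = -6 - 10 = -16)
S*(((1632 - 2266)*(-1095 - 1915))/(-1795)) = -16*(1632 - 2266)*(-1095 - 1915)/(-1795) = -16*(-634*(-3010))*(-1)/1795 = -30533440*(-1)/1795 = -16*(-381668/359) = 6106688/359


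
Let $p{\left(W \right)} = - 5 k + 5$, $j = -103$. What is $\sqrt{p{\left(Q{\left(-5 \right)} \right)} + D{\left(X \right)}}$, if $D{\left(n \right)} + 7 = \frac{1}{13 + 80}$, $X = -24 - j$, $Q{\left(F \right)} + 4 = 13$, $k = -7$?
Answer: $\frac{\sqrt{285510}}{93} \approx 5.7455$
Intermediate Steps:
$Q{\left(F \right)} = 9$ ($Q{\left(F \right)} = -4 + 13 = 9$)
$p{\left(W \right)} = 40$ ($p{\left(W \right)} = \left(-5\right) \left(-7\right) + 5 = 35 + 5 = 40$)
$X = 79$ ($X = -24 - -103 = -24 + 103 = 79$)
$D{\left(n \right)} = - \frac{650}{93}$ ($D{\left(n \right)} = -7 + \frac{1}{13 + 80} = -7 + \frac{1}{93} = - \frac{650}{93}$)
$\sqrt{p{\left(Q{\left(-5 \right)} \right)} + D{\left(X \right)}} = \sqrt{40 - \frac{650}{93}} = \sqrt{\frac{3070}{93}} = \frac{\sqrt{285510}}{93}$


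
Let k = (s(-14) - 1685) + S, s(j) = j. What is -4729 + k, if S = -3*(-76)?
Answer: -6200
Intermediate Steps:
S = 228
k = -1471 (k = (-14 - 1685) + 228 = -1699 + 228 = -1471)
-4729 + k = -4729 - 1471 = -6200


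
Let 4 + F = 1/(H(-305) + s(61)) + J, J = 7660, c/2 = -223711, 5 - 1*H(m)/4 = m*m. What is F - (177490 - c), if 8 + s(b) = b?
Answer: -229635897913/372027 ≈ -6.1726e+5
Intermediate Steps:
H(m) = 20 - 4*m**2 (H(m) = 20 - 4*m*m = 20 - 4*m**2)
c = -447422 (c = 2*(-223711) = -447422)
s(b) = -8 + b
F = 2848238711/372027 (F = -4 + (1/((20 - 4*(-305)**2) + (-8 + 61)) + 7660) = -4 + (1/((20 - 4*93025) + 53) + 7660) = -4 + (1/((20 - 372100) + 53) + 7660) = -4 + (1/(-372080 + 53) + 7660) = -4 + (1/(-372027) + 7660) = -4 + (-1/372027 + 7660) = -4 + 2849726819/372027 = 2848238711/372027 ≈ 7656.0)
F - (177490 - c) = 2848238711/372027 - (177490 - 1*(-447422)) = 2848238711/372027 - (177490 + 447422) = 2848238711/372027 - 1*624912 = 2848238711/372027 - 624912 = -229635897913/372027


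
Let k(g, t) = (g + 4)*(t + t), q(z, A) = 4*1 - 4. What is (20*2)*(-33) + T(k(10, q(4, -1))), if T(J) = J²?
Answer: -1320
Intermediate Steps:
q(z, A) = 0 (q(z, A) = 4 - 4 = 0)
k(g, t) = 2*t*(4 + g) (k(g, t) = (4 + g)*(2*t) = 2*t*(4 + g))
(20*2)*(-33) + T(k(10, q(4, -1))) = (20*2)*(-33) + (2*0*(4 + 10))² = 40*(-33) + (2*0*14)² = -1320 + 0² = -1320 + 0 = -1320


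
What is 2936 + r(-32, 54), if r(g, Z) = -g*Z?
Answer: 4664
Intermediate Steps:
r(g, Z) = -Z*g
2936 + r(-32, 54) = 2936 - 1*54*(-32) = 2936 + 1728 = 4664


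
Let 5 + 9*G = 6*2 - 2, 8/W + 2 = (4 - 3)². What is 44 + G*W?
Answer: 356/9 ≈ 39.556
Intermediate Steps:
W = -8 (W = 8/(-2 + (4 - 3)²) = 8/(-2 + 1²) = 8/(-2 + 1) = 8/(-1) = 8*(-1) = -8)
G = 5/9 (G = -5/9 + (6*2 - 2)/9 = -5/9 + (12 - 2)/9 = -5/9 + (⅑)*10 = -5/9 + 10/9 = 5/9 ≈ 0.55556)
44 + G*W = 44 + (5/9)*(-8) = 44 - 40/9 = 356/9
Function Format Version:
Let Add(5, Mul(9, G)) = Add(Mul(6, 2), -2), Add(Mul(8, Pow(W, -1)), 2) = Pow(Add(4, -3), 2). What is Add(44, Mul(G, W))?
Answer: Rational(356, 9) ≈ 39.556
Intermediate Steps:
W = -8 (W = Mul(8, Pow(Add(-2, Pow(Add(4, -3), 2)), -1)) = Mul(8, Pow(Add(-2, Pow(1, 2)), -1)) = Mul(8, Pow(Add(-2, 1), -1)) = Mul(8, Pow(-1, -1)) = Mul(8, -1) = -8)
G = Rational(5, 9) (G = Add(Rational(-5, 9), Mul(Rational(1, 9), Add(Mul(6, 2), -2))) = Add(Rational(-5, 9), Mul(Rational(1, 9), Add(12, -2))) = Add(Rational(-5, 9), Mul(Rational(1, 9), 10)) = Add(Rational(-5, 9), Rational(10, 9)) = Rational(5, 9) ≈ 0.55556)
Add(44, Mul(G, W)) = Add(44, Mul(Rational(5, 9), -8)) = Add(44, Rational(-40, 9)) = Rational(356, 9)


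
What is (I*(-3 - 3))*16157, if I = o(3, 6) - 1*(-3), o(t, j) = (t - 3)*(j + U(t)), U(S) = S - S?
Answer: -290826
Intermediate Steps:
U(S) = 0
o(t, j) = j*(-3 + t) (o(t, j) = (t - 3)*(j + 0) = (-3 + t)*j = j*(-3 + t))
I = 3 (I = 6*(-3 + 3) - 1*(-3) = 6*0 + 3 = 0 + 3 = 3)
(I*(-3 - 3))*16157 = (3*(-3 - 3))*16157 = (3*(-6))*16157 = -18*16157 = -290826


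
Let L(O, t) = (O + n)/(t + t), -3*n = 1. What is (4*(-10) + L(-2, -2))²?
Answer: 223729/144 ≈ 1553.7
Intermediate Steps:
n = -⅓ (n = -⅓*1 = -⅓ ≈ -0.33333)
L(O, t) = (-⅓ + O)/(2*t) (L(O, t) = (O - ⅓)/(t + t) = (-⅓ + O)/((2*t)) = (-⅓ + O)*(1/(2*t)) = (-⅓ + O)/(2*t))
(4*(-10) + L(-2, -2))² = (4*(-10) + (⅙)*(-1 + 3*(-2))/(-2))² = (-40 + (⅙)*(-½)*(-1 - 6))² = (-40 + (⅙)*(-½)*(-7))² = (-40 + 7/12)² = (-473/12)² = 223729/144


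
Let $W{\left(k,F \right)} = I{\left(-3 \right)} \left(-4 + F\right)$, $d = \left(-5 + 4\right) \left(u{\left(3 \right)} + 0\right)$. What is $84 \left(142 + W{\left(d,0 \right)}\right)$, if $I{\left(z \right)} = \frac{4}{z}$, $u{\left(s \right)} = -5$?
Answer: $12376$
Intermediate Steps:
$d = 5$ ($d = \left(-5 + 4\right) \left(-5 + 0\right) = \left(-1\right) \left(-5\right) = 5$)
$W{\left(k,F \right)} = \frac{16}{3} - \frac{4 F}{3}$ ($W{\left(k,F \right)} = \frac{4}{-3} \left(-4 + F\right) = 4 \left(- \frac{1}{3}\right) \left(-4 + F\right) = - \frac{4 \left(-4 + F\right)}{3} = \frac{16}{3} - \frac{4 F}{3}$)
$84 \left(142 + W{\left(d,0 \right)}\right) = 84 \left(142 + \left(\frac{16}{3} - 0\right)\right) = 84 \left(142 + \left(\frac{16}{3} + 0\right)\right) = 84 \left(142 + \frac{16}{3}\right) = 84 \cdot \frac{442}{3} = 12376$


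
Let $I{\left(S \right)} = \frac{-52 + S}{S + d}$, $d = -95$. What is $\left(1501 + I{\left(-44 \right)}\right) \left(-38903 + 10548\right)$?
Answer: $- \frac{5918680925}{139} \approx -4.258 \cdot 10^{7}$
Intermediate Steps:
$I{\left(S \right)} = \frac{-52 + S}{-95 + S}$ ($I{\left(S \right)} = \frac{-52 + S}{S - 95} = \frac{-52 + S}{-95 + S}$)
$\left(1501 + I{\left(-44 \right)}\right) \left(-38903 + 10548\right) = \left(1501 + \frac{-52 - 44}{-95 - 44}\right) \left(-38903 + 10548\right) = \left(1501 + \frac{1}{-139} \left(-96\right)\right) \left(-28355\right) = \left(1501 - - \frac{96}{139}\right) \left(-28355\right) = \left(1501 + \frac{96}{139}\right) \left(-28355\right) = \frac{208735}{139} \left(-28355\right) = - \frac{5918680925}{139}$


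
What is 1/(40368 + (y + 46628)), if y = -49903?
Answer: 1/37093 ≈ 2.6959e-5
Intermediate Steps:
1/(40368 + (y + 46628)) = 1/(40368 + (-49903 + 46628)) = 1/(40368 - 3275) = 1/37093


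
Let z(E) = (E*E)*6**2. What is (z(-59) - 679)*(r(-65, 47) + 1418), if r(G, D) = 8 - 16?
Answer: 175738170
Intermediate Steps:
r(G, D) = -8
z(E) = 36*E**2 (z(E) = E**2*36 = 36*E**2)
(z(-59) - 679)*(r(-65, 47) + 1418) = (36*(-59)**2 - 679)*(-8 + 1418) = (36*3481 - 679)*1410 = (125316 - 679)*1410 = 124637*1410 = 175738170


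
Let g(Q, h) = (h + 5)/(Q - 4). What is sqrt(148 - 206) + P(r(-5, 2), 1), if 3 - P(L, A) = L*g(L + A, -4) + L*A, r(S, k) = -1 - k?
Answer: 11/2 + I*sqrt(58) ≈ 5.5 + 7.6158*I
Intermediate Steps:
g(Q, h) = (5 + h)/(-4 + Q)
P(L, A) = 3 - A*L - L/(-4 + A + L) (P(L, A) = 3 - (L*((5 - 4)/(-4 + (L + A))) + L*A) = 3 - (L*(1/(-4 + (A + L))) + A*L) = 3 - (L*(1/(-4 + A + L)) + A*L) = 3 - (L/(-4 + A + L) + A*L) = 3 - (A*L + L/(-4 + A + L)) = 3 + (-A*L - L/(-4 + A + L)) = 3 - A*L - L/(-4 + A + L))
sqrt(148 - 206) + P(r(-5, 2), 1) = sqrt(148 - 206) + (-(-1 - 1*2) + (3 - 1*1*(-1 - 1*2))*(-4 + 1 + (-1 - 1*2)))/(-4 + 1 + (-1 - 1*2)) = sqrt(-58) + (-(-1 - 2) + (3 - 1*1*(-1 - 2))*(-4 + 1 + (-1 - 2)))/(-4 + 1 + (-1 - 2)) = I*sqrt(58) + (-1*(-3) + (3 - 1*1*(-3))*(-4 + 1 - 3))/(-4 + 1 - 3) = I*sqrt(58) + (3 + (3 + 3)*(-6))/(-6) = I*sqrt(58) - (3 + 6*(-6))/6 = I*sqrt(58) - (3 - 36)/6 = I*sqrt(58) - 1/6*(-33) = I*sqrt(58) + 11/2 = 11/2 + I*sqrt(58)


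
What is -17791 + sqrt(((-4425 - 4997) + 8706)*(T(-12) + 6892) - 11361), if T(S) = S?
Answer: -17791 + I*sqrt(4937441) ≈ -17791.0 + 2222.0*I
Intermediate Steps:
-17791 + sqrt(((-4425 - 4997) + 8706)*(T(-12) + 6892) - 11361) = -17791 + sqrt(((-4425 - 4997) + 8706)*(-12 + 6892) - 11361) = -17791 + sqrt((-9422 + 8706)*6880 - 11361) = -17791 + sqrt(-716*6880 - 11361) = -17791 + sqrt(-4926080 - 11361) = -17791 + sqrt(-4937441) = -17791 + I*sqrt(4937441)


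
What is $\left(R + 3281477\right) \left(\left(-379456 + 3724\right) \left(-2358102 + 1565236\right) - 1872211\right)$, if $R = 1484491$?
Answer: $1419797383766783568$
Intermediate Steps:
$\left(R + 3281477\right) \left(\left(-379456 + 3724\right) \left(-2358102 + 1565236\right) - 1872211\right) = \left(1484491 + 3281477\right) \left(\left(-379456 + 3724\right) \left(-2358102 + 1565236\right) - 1872211\right) = 4765968 \left(\left(-375732\right) \left(-792866\right) - 1872211\right) = 4765968 \left(297905127912 - 1872211\right) = 4765968 \cdot 297903255701 = 1419797383766783568$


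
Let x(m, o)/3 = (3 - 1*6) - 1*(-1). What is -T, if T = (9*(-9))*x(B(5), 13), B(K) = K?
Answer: -486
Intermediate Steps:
x(m, o) = -6 (x(m, o) = 3*((3 - 1*6) - 1*(-1)) = 3*((3 - 6) + 1) = 3*(-3 + 1) = 3*(-2) = -6)
T = 486 (T = (9*(-9))*(-6) = -81*(-6) = 486)
-T = -1*486 = -486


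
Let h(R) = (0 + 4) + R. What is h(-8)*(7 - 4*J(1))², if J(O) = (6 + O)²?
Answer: -142884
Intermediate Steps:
h(R) = 4 + R
h(-8)*(7 - 4*J(1))² = (4 - 8)*(7 - 4*(6 + 1)²)² = -4*(7 - 4*7²)² = -4*(7 - 4*49)² = -4*(7 - 196)² = -4*(-189)² = -4*35721 = -142884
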